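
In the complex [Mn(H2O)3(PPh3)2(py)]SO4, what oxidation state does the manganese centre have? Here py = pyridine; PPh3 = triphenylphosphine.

1 sulfate outside the brackets (-2 each) → the complex ion is 2+.
Ligand charges: 1×py neutral; 2×PPh3 neutral; 3×H2O neutral; sum 0.
Mn + (0) = 2+ ⇒ Mn is +2.

+2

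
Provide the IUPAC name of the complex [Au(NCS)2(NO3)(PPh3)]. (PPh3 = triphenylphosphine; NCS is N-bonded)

There is no counter-ion, so the complex is neutral overall.
Ligand charges: 1×triphenylphosphine (neutral), 2×isothiocyanato (-1 each), 1×nitrato (-1 each); total -3. So Au + (-3) = 0, giving Au = +3.
Ligands are named alphabetically: isothiocyanato before nitrato before triphenylphosphine.

diisothiocyanatonitrato(triphenylphosphine)gold(III)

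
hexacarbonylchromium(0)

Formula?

Ligands: 6 carbonyl (CO, neutral). Ligand charge sum = 0.
With Cr in oxidation state 0, the complex ion is [Cr...].

[Cr(CO)6]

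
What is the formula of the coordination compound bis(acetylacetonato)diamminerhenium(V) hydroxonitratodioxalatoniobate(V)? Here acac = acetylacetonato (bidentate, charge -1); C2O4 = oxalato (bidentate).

[Re(acac)2(NH3)2][Nb(C2O4)2(NO3)(OH)]3

Cation [Re…]: ligand charges -2, Re(V) ⇒ ion charge 3+.
Anion [Nb…]: ligand charges -6, Nb(V) ⇒ ion charge 1−.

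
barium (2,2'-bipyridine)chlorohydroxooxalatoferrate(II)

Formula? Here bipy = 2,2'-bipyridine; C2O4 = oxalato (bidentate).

Ligands: 1 2,2'-bipyridine (bipy, neutral), 1 chloro (Cl, -1), 1 hydroxo (OH, -1), 1 oxalato (C2O4, -2). Ligand charge sum = -4.
With Fe in oxidation state +2, the complex ion is [Fe...]^2−.
Charge balance with barium (+2) requires 1 complex ion per 1 barium.

Ba[Fe(bipy)(C2O4)Cl(OH)]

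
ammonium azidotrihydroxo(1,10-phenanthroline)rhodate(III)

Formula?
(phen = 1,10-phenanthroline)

Ligands: 1 1,10-phenanthroline (phen, neutral), 3 hydroxo (OH, -1), 1 azido (N3, -1). Ligand charge sum = -4.
With Rh in oxidation state +3, the complex ion is [Rh...]^1−.
Charge balance with ammonium (+1) requires 1 complex ion per 1 ammonium.

NH4[Rh(N3)(OH)3(phen)]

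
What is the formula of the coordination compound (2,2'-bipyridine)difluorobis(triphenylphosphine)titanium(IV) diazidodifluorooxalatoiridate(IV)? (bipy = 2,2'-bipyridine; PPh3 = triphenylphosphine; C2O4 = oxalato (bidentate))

Cation [Ti…]: ligand charges -2, Ti(IV) ⇒ ion charge 2+.
Anion [Ir…]: ligand charges -6, Ir(IV) ⇒ ion charge 2−.
One 2+ cation balances one 2− anion.

[Ti(bipy)F2(PPh3)2][Ir(C2O4)F2(N3)2]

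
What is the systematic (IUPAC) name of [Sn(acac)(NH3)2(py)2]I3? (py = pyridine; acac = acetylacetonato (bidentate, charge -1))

(acetylacetonato)diamminebis(pyridine)tin(IV) iodide

The 3 iodide counter-ions carry a total charge of -3, so each complex ion is 3+.
Ligand charges: 2×pyridine (neutral), 2×ammine (neutral), 1×acetylacetonato (-1 each); total -1. So Sn + (-1) = 3+, giving Sn = +4.
Ligands are named alphabetically: acetylacetonato before ammine before pyridine.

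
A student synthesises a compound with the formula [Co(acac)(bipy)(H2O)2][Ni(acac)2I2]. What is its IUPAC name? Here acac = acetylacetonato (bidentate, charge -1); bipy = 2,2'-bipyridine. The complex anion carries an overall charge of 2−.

(acetylacetonato)diaqua(2,2'-bipyridine)cobalt(III) bis(acetylacetonato)diiodonickelate(II)

Both ions are complex: the cation is named first with the plain metal name, the anion second with the -ate form; each ion's ligands are alphabetised independently.
The complex anion is given as 2−; its ligand charges sum to -4, so Ni = +2.
A 1:1 salt means the cation carries the equal and opposite charge, 2+.
Cation: ligand charges sum to -1; for the ion to be 2+, Co = +3.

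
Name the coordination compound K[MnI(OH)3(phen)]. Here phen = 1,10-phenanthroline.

The 1 potassium counter-ion carries a total charge of +1, so each complex ion is 1−.
Ligand charges: 1×1,10-phenanthroline (neutral), 1×iodo (-1 each), 3×hydroxo (-1 each); total -4. So Mn + (-4) = 1−, giving Mn = +3.
Ligands are named alphabetically: hydroxo before iodo before phenanthroline.
The complex ion is anionic, so manganese takes the -ate form manganate(III).

potassium trihydroxoiodo(1,10-phenanthroline)manganate(III)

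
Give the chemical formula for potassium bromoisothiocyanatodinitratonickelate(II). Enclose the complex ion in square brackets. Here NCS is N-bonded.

K2[NiBr(NCS)(NO3)2]

Ligands: 1 bromo (Br, -1), 1 isothiocyanato (NCS, -1), 2 nitrato (NO3, -1). Ligand charge sum = -4.
Charge balance with potassium (+1) requires 1 complex ion per 2 potassium.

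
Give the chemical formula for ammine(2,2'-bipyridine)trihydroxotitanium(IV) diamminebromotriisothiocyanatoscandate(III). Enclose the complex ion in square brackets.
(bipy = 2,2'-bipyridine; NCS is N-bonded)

[Ti(bipy)(NH3)(OH)3][ScBr(NCS)3(NH3)2]

Cation [Ti…]: ligand charges -3, Ti(IV) ⇒ ion charge 1+.
Anion [Sc…]: ligand charges -4, Sc(III) ⇒ ion charge 1−.
One 1+ cation balances one 1− anion.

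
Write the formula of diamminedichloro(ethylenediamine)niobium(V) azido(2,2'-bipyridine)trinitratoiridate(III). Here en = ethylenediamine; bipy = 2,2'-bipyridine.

[NbCl2(en)(NH3)2][Ir(bipy)(N3)(NO3)3]3

Cation [Nb…]: ligand charges -2, Nb(V) ⇒ ion charge 3+.
Anion [Ir…]: ligand charges -4, Ir(III) ⇒ ion charge 1−.
One 3+ cation requires 3 of the 1− anion.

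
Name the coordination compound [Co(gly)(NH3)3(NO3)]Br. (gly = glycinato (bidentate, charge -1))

The 1 bromide counter-ion carries a total charge of -1, so each complex ion is 1+.
Ligand charges: 3×ammine (neutral), 1×glycinato (-1 each), 1×nitrato (-1 each); total -2. So Co + (-2) = 1+, giving Co = +3.
Ligands are named alphabetically: ammine before glycinato before nitrato.

triammine(glycinato)nitratocobalt(III) bromide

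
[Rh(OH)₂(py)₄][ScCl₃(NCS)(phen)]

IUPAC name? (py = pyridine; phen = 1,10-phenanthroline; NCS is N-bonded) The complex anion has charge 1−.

dihydroxotetrakis(pyridine)rhodium(III) trichloroisothiocyanato(1,10-phenanthroline)scandate(III)

Both ions are complex: the cation is named first with the plain metal name, the anion second with the -ate form; each ion's ligands are alphabetised independently.
The complex anion is given as 1−; its ligand charges sum to -4, so Sc = +3.
A 1:1 salt means the cation carries the equal and opposite charge, 1+.
Cation: ligand charges sum to -2; for the ion to be 1+, Rh = +3.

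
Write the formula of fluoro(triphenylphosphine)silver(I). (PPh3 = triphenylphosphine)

[AgF(PPh3)]

Ligands: 1 fluoro (F, -1), 1 triphenylphosphine (PPh3, neutral). Ligand charge sum = -1.
With Ag in oxidation state +1, the complex ion is [Ag...].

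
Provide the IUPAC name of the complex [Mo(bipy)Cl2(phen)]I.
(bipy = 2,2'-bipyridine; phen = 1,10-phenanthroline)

(2,2'-bipyridine)dichloro(1,10-phenanthroline)molybdenum(III) iodide

The 1 iodide counter-ion carries a total charge of -1, so each complex ion is 1+.
Ligand charges: 2×chloro (-1 each), 1×2,2'-bipyridine (neutral), 1×1,10-phenanthroline (neutral); total -2. So Mo + (-2) = 1+, giving Mo = +3.
Ligands are named alphabetically: bipyridine before chloro before phenanthroline.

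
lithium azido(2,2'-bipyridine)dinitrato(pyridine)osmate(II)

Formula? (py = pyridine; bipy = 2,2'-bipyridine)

Li[Os(bipy)(N3)(NO3)2(py)]

Ligands: 1 pyridine (py, neutral), 1 2,2'-bipyridine (bipy, neutral), 2 nitrato (NO3, -1), 1 azido (N3, -1). Ligand charge sum = -3.
Charge balance with lithium (+1) requires 1 complex ion per 1 lithium.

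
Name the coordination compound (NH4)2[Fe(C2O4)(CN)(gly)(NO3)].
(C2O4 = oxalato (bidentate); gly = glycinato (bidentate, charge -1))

ammonium cyano(glycinato)nitratooxalatoferrate(III)

The 2 ammonium counter-ions carry a total charge of +2, so each complex ion is 2−.
Ligand charges: 1×cyano (-1 each), 1×oxalato (-2 each), 1×nitrato (-1 each), 1×glycinato (-1 each); total -5. So Fe + (-5) = 2−, giving Fe = +3.
The complex ion is anionic, so iron takes the -ate form ferrate(III).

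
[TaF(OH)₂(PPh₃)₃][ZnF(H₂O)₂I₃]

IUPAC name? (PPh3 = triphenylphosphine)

Both ions are complex: the cation is named first with the plain metal name, the anion second with the -ate form; each ion's ligands are alphabetised independently.
Zinc is always +2 in its complexes; the anion's ligand charges sum to -4, so the complex anion is 2−.
A 1:1 salt means the cation carries the equal and opposite charge, 2+.
Cation: ligand charges sum to -3; for the ion to be 2+, Ta = +5.

fluorodihydroxotris(triphenylphosphine)tantalum(V) diaquafluorotriiodozincate(II)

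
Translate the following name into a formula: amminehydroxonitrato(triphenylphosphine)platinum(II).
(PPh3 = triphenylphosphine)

Ligands: 1 ammine (NH3, neutral), 1 nitrato (NO3, -1), 1 triphenylphosphine (PPh3, neutral), 1 hydroxo (OH, -1). Ligand charge sum = -2.
With Pt in oxidation state +2, the complex ion is [Pt...].

[Pt(NH3)(NO3)(OH)(PPh3)]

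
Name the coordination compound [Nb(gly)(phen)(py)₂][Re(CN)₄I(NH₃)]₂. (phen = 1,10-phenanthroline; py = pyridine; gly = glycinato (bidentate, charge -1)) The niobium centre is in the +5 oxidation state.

Nb is given as +5; the cation's ligand charges sum to -1, so the complex cation is 4+.
With 2 anions per cation, each anion must be 4/2 = 2−.
Anion: ligand charges sum to -5; for the ion to be 2−, Re = +3.

(glycinato)(1,10-phenanthroline)bis(pyridine)niobium(V) amminetetracyanoiodorhenate(III)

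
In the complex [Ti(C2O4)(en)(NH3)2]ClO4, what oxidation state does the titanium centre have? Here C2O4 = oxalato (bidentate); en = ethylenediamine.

+3

1 perchlorate outside the brackets (-1 each) → the complex ion is 1+.
Ligand charges: 2×NH3 neutral; 1×C2O4 = -2; 1×en neutral; sum -2.
Ti + (-2) = 1+ ⇒ Ti is +3.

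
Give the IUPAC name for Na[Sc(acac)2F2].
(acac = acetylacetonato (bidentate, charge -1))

The 1 sodium counter-ion carries a total charge of +1, so each complex ion is 1−.
Ligand charges: 2×acetylacetonato (-1 each), 2×fluoro (-1 each); total -4. So Sc + (-4) = 1−, giving Sc = +3.
Ligands are named alphabetically: acetylacetonato before fluoro.
The complex ion is anionic, so scandium takes the -ate form scandate(III).

sodium bis(acetylacetonato)difluoroscandate(III)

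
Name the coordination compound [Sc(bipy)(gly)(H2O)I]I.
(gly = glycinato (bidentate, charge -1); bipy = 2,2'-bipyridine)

aqua(2,2'-bipyridine)(glycinato)iodoscandium(III) iodide

The 1 iodide counter-ion carries a total charge of -1, so each complex ion is 1+.
Ligand charges: 1×aqua (neutral), 1×glycinato (-1 each), 1×iodo (-1 each), 1×2,2'-bipyridine (neutral); total -2. So Sc + (-2) = 1+, giving Sc = +3.
Ligands are named alphabetically: aqua before bipyridine before glycinato before iodo.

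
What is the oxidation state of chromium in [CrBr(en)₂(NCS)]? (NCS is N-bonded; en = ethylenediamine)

No counter-ion: the bracketed complex is neutral.
Ligand charges: 1×NCS = -1; 1×Br = -1; 2×en neutral; sum -2.
Cr + (-2) = 0 ⇒ Cr is +2.

+2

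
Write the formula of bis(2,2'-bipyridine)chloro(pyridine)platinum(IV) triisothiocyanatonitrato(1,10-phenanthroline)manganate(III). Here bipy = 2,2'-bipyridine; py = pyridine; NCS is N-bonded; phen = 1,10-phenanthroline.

[Pt(bipy)2Cl(py)][Mn(NCS)3(NO3)(phen)]3

Cation [Pt…]: ligand charges -1, Pt(IV) ⇒ ion charge 3+.
Anion [Mn…]: ligand charges -4, Mn(III) ⇒ ion charge 1−.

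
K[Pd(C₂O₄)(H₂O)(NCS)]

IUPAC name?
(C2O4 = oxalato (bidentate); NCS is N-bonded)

The 1 potassium counter-ion carries a total charge of +1, so each complex ion is 1−.
Ligand charges: 1×aqua (neutral), 1×oxalato (-2 each), 1×isothiocyanato (-1 each); total -3. So Pd + (-3) = 1−, giving Pd = +2.
The complex ion is anionic, so palladium takes the -ate form palladate(II).

potassium aquaisothiocyanatooxalatopalladate(II)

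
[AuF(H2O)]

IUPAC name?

There is no counter-ion, so the complex is neutral overall.
Ligand charges: 1×fluoro (-1 each), 1×aqua (neutral); total -1. So Au + (-1) = 0, giving Au = +1.
Ligands are named alphabetically: aqua before fluoro.

aquafluorogold(I)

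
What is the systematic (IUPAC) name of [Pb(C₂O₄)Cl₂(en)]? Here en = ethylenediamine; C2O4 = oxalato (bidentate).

dichloro(ethylenediamine)oxalatolead(IV)

There is no counter-ion, so the complex is neutral overall.
Ligand charges: 1×ethylenediamine (neutral), 2×chloro (-1 each), 1×oxalato (-2 each); total -4. So Pb + (-4) = 0, giving Pb = +4.
Ligands are named alphabetically: chloro before ethylenediamine before oxalato.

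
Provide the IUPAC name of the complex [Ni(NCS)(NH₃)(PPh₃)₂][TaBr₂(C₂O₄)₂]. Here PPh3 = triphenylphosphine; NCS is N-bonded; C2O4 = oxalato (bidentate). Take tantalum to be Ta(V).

ammineisothiocyanatobis(triphenylphosphine)nickel(II) dibromodioxalatotantalate(V)

Both ions are complex: the cation is named first with the plain metal name, the anion second with the -ate form; each ion's ligands are alphabetised independently.
Ta is given as +5; the anion's ligand charges sum to -6, so the complex anion is 1−.
A 1:1 salt means the cation carries the equal and opposite charge, 1+.
Cation: ligand charges sum to -1; for the ion to be 1+, Ni = +2.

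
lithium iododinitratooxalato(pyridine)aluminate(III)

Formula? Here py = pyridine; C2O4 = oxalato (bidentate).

Li2[Al(C2O4)I(NO3)2(py)]

Ligands: 1 pyridine (py, neutral), 1 oxalato (C2O4, -2), 1 iodo (I, -1), 2 nitrato (NO3, -1). Ligand charge sum = -5.
With Al in oxidation state +3, the complex ion is [Al...]^2−.
Charge balance with lithium (+1) requires 1 complex ion per 2 lithium.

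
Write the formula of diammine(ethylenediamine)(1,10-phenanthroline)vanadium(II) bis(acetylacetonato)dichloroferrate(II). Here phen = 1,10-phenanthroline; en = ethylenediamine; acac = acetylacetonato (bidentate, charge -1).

Cation [V…]: ligand charges 0, V(II) ⇒ ion charge 2+.
Anion [Fe…]: ligand charges -4, Fe(II) ⇒ ion charge 2−.
One 2+ cation balances one 2− anion.

[V(en)(NH3)2(phen)][Fe(acac)2Cl2]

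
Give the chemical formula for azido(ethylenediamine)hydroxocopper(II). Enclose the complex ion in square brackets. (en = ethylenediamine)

Ligands: 1 azido (N3, -1), 1 hydroxo (OH, -1), 1 ethylenediamine (en, neutral). Ligand charge sum = -2.
With Cu in oxidation state +2, the complex ion is [Cu...].

[Cu(en)(N3)(OH)]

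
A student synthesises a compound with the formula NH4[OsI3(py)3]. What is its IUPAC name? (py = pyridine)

The 1 ammonium counter-ion carries a total charge of +1, so each complex ion is 1−.
Ligand charges: 3×pyridine (neutral), 3×iodo (-1 each); total -3. So Os + (-3) = 1−, giving Os = +2.
Ligands are named alphabetically: iodo before pyridine.
The complex ion is anionic, so osmium takes the -ate form osmate(II).

ammonium triiodotris(pyridine)osmate(II)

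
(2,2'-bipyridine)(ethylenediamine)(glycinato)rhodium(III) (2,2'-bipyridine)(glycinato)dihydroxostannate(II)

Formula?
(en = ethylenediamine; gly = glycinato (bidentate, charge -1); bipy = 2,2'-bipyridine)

[Rh(bipy)(en)(gly)][Sn(bipy)(gly)(OH)2]2

Cation [Rh…]: ligand charges -1, Rh(III) ⇒ ion charge 2+.
Anion [Sn…]: ligand charges -3, Sn(II) ⇒ ion charge 1−.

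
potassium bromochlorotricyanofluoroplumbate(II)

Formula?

K4[PbBrCl(CN)3F]

Ligands: 1 bromo (Br, -1), 3 cyano (CN, -1), 1 chloro (Cl, -1), 1 fluoro (F, -1). Ligand charge sum = -6.
With Pb in oxidation state +2, the complex ion is [Pb...]^4−.
Charge balance with potassium (+1) requires 1 complex ion per 4 potassium.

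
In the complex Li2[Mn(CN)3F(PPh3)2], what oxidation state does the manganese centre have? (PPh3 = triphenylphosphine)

+2

2 lithium outside the brackets (+1 each) → the complex ion is 2−.
Ligand charges: 3×CN = -3; 2×PPh3 neutral; 1×F = -1; sum -4.
Mn + (-4) = 2− ⇒ Mn is +2.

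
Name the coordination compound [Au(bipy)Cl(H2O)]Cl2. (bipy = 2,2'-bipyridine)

The 2 chloride counter-ions carry a total charge of -2, so each complex ion is 2+.
Ligand charges: 1×aqua (neutral), 1×2,2'-bipyridine (neutral), 1×chloro (-1 each); total -1. So Au + (-1) = 2+, giving Au = +3.
Ligands are named alphabetically: aqua before bipyridine before chloro.

aqua(2,2'-bipyridine)chlorogold(III) chloride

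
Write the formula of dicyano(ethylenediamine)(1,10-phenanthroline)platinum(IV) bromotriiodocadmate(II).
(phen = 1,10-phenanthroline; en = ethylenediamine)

[Pt(CN)2(en)(phen)][CdBrI3]

Cation [Pt…]: ligand charges -2, Pt(IV) ⇒ ion charge 2+.
Anion [Cd…]: ligand charges -4, Cd(II) ⇒ ion charge 2−.
One 2+ cation balances one 2− anion.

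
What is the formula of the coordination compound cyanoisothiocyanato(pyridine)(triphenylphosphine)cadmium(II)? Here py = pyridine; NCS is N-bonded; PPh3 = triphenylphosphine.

Ligands: 1 cyano (CN, -1), 1 pyridine (py, neutral), 1 isothiocyanato (NCS, -1), 1 triphenylphosphine (PPh3, neutral). Ligand charge sum = -2.
With Cd in oxidation state +2, the complex ion is [Cd...].

[Cd(CN)(NCS)(PPh3)(py)]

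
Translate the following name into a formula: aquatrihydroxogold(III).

[Au(H2O)(OH)3]

Ligands: 1 aqua (H2O, neutral), 3 hydroxo (OH, -1). Ligand charge sum = -3.
With Au in oxidation state +3, the complex ion is [Au...].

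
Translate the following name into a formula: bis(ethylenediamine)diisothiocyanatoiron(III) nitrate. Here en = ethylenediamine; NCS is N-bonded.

Ligands: 2 ethylenediamine (en, neutral), 2 isothiocyanato (NCS, -1). Ligand charge sum = -2.
With Fe in oxidation state +3, the complex ion is [Fe...]^1+.
Charge balance with nitrate (-1) requires 1 complex ion per 1 nitrate.

[Fe(en)2(NCS)2]NO3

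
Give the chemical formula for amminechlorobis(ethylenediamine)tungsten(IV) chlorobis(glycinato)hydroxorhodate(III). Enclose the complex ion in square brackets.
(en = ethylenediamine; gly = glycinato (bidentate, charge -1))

[WCl(en)2(NH3)][RhCl(gly)2(OH)]3

Cation [W…]: ligand charges -1, W(IV) ⇒ ion charge 3+.
Anion [Rh…]: ligand charges -4, Rh(III) ⇒ ion charge 1−.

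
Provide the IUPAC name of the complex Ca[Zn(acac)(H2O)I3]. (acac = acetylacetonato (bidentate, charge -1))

The 1 calcium counter-ion carries a total charge of +2, so each complex ion is 2−.
Ligand charges: 3×iodo (-1 each), 1×acetylacetonato (-1 each), 1×aqua (neutral); total -4. So Zn + (-4) = 2−, giving Zn = +2.
Ligands are named alphabetically: acetylacetonato before aqua before iodo.
The complex ion is anionic, so zinc takes the -ate form zincate(II).

calcium (acetylacetonato)aquatriiodozincate(II)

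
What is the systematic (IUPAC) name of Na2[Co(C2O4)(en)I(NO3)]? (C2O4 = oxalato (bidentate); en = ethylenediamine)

sodium (ethylenediamine)iodonitratooxalatocobaltate(II)

The 2 sodium counter-ions carry a total charge of +2, so each complex ion is 2−.
Ligand charges: 1×nitrato (-1 each), 1×oxalato (-2 each), 1×iodo (-1 each), 1×ethylenediamine (neutral); total -4. So Co + (-4) = 2−, giving Co = +2.
The complex ion is anionic, so cobalt takes the -ate form cobaltate(II).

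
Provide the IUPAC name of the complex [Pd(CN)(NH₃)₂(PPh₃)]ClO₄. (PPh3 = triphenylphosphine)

diamminecyano(triphenylphosphine)palladium(II) perchlorate

The 1 perchlorate counter-ion carries a total charge of -1, so each complex ion is 1+.
Ligand charges: 1×triphenylphosphine (neutral), 2×ammine (neutral), 1×cyano (-1 each); total -1. So Pd + (-1) = 1+, giving Pd = +2.
Ligands are named alphabetically: ammine before cyano before triphenylphosphine.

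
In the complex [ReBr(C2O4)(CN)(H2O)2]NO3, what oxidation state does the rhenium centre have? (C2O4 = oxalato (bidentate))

+5

1 nitrate outside the brackets (-1 each) → the complex ion is 1+.
Ligand charges: 2×H2O neutral; 1×Br = -1; 1×CN = -1; 1×C2O4 = -2; sum -4.
Re + (-4) = 1+ ⇒ Re is +5.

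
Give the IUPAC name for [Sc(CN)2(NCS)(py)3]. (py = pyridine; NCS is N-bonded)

There is no counter-ion, so the complex is neutral overall.
Ligand charges: 3×pyridine (neutral), 2×cyano (-1 each), 1×isothiocyanato (-1 each); total -3. So Sc + (-3) = 0, giving Sc = +3.
Ligands are named alphabetically: cyano before isothiocyanato before pyridine.

dicyanoisothiocyanatotris(pyridine)scandium(III)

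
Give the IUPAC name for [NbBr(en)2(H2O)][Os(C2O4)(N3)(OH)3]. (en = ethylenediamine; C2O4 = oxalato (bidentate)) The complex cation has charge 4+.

Both ions are complex: the cation is named first with the plain metal name, the anion second with the -ate form; each ion's ligands are alphabetised independently.
The complex cation is given as 4+; its ligand charges sum to -1, so Nb = +5.
A 1:1 salt means the anion carries the equal and opposite charge, 4−.
Anion: ligand charges sum to -6; for the ion to be 4−, Os = +2.

aquabromobis(ethylenediamine)niobium(V) azidotrihydroxooxalatoosmate(II)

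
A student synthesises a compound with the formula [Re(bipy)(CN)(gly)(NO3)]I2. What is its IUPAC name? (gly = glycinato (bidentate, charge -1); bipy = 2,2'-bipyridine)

The 2 iodide counter-ions carry a total charge of -2, so each complex ion is 2+.
Ligand charges: 1×glycinato (-1 each), 1×cyano (-1 each), 1×2,2'-bipyridine (neutral), 1×nitrato (-1 each); total -3. So Re + (-3) = 2+, giving Re = +5.
Ligands are named alphabetically: bipyridine before cyano before glycinato before nitrato.

(2,2'-bipyridine)cyano(glycinato)nitratorhenium(V) iodide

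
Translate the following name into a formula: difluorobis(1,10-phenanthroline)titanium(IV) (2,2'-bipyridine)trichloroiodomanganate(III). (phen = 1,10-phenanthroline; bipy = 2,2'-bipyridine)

Cation [Ti…]: ligand charges -2, Ti(IV) ⇒ ion charge 2+.
Anion [Mn…]: ligand charges -4, Mn(III) ⇒ ion charge 1−.
One 2+ cation requires 2 of the 1− anion.

[TiF2(phen)2][Mn(bipy)Cl3I]2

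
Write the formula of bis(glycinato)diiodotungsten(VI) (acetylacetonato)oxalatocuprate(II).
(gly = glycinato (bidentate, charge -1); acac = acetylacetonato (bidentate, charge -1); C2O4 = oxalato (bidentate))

[W(gly)2I2][Cu(acac)(C2O4)]2

Cation [W…]: ligand charges -4, W(VI) ⇒ ion charge 2+.
Anion [Cu…]: ligand charges -3, Cu(II) ⇒ ion charge 1−.
One 2+ cation requires 2 of the 1− anion.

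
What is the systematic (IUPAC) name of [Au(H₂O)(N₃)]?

aquaazidogold(I)

There is no counter-ion, so the complex is neutral overall.
Ligand charges: 1×azido (-1 each), 1×aqua (neutral); total -1. So Au + (-1) = 0, giving Au = +1.
Ligands are named alphabetically: aqua before azido.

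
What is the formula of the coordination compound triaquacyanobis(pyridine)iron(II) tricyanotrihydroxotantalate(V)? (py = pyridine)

Cation [Fe…]: ligand charges -1, Fe(II) ⇒ ion charge 1+.
Anion [Ta…]: ligand charges -6, Ta(V) ⇒ ion charge 1−.
One 1+ cation balances one 1− anion.

[Fe(CN)(H2O)3(py)2][Ta(CN)3(OH)3]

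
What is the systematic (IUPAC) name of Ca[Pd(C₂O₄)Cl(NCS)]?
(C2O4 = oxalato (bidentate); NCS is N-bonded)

The 1 calcium counter-ion carries a total charge of +2, so each complex ion is 2−.
Ligand charges: 1×oxalato (-2 each), 1×isothiocyanato (-1 each), 1×chloro (-1 each); total -4. So Pd + (-4) = 2−, giving Pd = +2.
Ligands are named alphabetically: chloro before isothiocyanato before oxalato.
The complex ion is anionic, so palladium takes the -ate form palladate(II).

calcium chloroisothiocyanatooxalatopalladate(II)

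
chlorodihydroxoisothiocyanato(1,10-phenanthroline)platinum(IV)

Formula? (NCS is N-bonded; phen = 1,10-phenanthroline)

[PtCl(NCS)(OH)2(phen)]

Ligands: 1 isothiocyanato (NCS, -1), 2 hydroxo (OH, -1), 1 1,10-phenanthroline (phen, neutral), 1 chloro (Cl, -1). Ligand charge sum = -4.
With Pt in oxidation state +4, the complex ion is [Pt...].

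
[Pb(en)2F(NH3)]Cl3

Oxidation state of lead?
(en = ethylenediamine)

+4

3 chloride outside the brackets (-1 each) → the complex ion is 3+.
Ligand charges: 1×NH3 neutral; 2×en neutral; 1×F = -1; sum -1.
Pb + (-1) = 3+ ⇒ Pb is +4.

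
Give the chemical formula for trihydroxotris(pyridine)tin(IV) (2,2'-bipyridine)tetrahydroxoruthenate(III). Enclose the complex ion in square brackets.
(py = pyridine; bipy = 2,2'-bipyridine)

[Sn(OH)3(py)3][Ru(bipy)(OH)4]

Cation [Sn…]: ligand charges -3, Sn(IV) ⇒ ion charge 1+.
Anion [Ru…]: ligand charges -4, Ru(III) ⇒ ion charge 1−.
One 1+ cation balances one 1− anion.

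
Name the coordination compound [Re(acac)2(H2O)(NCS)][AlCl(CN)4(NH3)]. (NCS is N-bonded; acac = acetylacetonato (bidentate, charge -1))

Both ions are complex: the cation is named first with the plain metal name, the anion second with the -ate form; each ion's ligands are alphabetised independently.
Aluminium is always +3 in its complexes; the anion's ligand charges sum to -5, so the complex anion is 2−.
A 1:1 salt means the cation carries the equal and opposite charge, 2+.
Cation: ligand charges sum to -3; for the ion to be 2+, Re = +5.

bis(acetylacetonato)aquaisothiocyanatorhenium(V) amminechlorotetracyanoaluminate(III)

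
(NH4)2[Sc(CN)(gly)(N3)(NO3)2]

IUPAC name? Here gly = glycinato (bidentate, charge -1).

ammonium azidocyano(glycinato)dinitratoscandate(III)

The 2 ammonium counter-ions carry a total charge of +2, so each complex ion is 2−.
Ligand charges: 2×nitrato (-1 each), 1×glycinato (-1 each), 1×azido (-1 each), 1×cyano (-1 each); total -5. So Sc + (-5) = 2−, giving Sc = +3.
Ligands are named alphabetically: azido before cyano before glycinato before nitrato.
The complex ion is anionic, so scandium takes the -ate form scandate(III).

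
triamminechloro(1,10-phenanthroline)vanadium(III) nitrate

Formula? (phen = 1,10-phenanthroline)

Ligands: 3 ammine (NH3, neutral), 1 1,10-phenanthroline (phen, neutral), 1 chloro (Cl, -1). Ligand charge sum = -1.
With V in oxidation state +3, the complex ion is [V...]^2+.
Charge balance with nitrate (-1) requires 1 complex ion per 2 nitrate.

[VCl(NH3)3(phen)](NO3)2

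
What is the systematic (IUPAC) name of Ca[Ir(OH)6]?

calcium hexahydroxoiridate(IV)

The 1 calcium counter-ion carries a total charge of +2, so each complex ion is 2−.
Ligand charges: 6×hydroxo (-1 each); total -6. So Ir + (-6) = 2−, giving Ir = +4.
The complex ion is anionic, so iridium takes the -ate form iridate(IV).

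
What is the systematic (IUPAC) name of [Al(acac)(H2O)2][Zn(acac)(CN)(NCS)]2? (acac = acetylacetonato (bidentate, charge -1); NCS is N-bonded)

Both ions are complex: the cation is named first with the plain metal name, the anion second with the -ate form; each ion's ligands are alphabetised independently.
Aluminium is always +3 in its complexes; the cation's ligand charges sum to -1, so the complex cation is 2+.
With 2 anions per cation, each anion must be 2/2 = 1−.
Anion: ligand charges sum to -3; for the ion to be 1−, Zn = +2.

(acetylacetonato)diaquaaluminium(III) (acetylacetonato)cyanoisothiocyanatozincate(II)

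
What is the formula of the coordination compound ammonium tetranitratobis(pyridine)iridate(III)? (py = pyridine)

Ligands: 4 nitrato (NO3, -1), 2 pyridine (py, neutral). Ligand charge sum = -4.
Charge balance with ammonium (+1) requires 1 complex ion per 1 ammonium.

NH4[Ir(NO3)4(py)2]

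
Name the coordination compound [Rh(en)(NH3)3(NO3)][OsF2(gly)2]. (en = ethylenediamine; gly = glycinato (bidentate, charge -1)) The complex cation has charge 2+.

triammine(ethylenediamine)nitratorhodium(III) difluorobis(glycinato)osmate(II)

Both ions are complex: the cation is named first with the plain metal name, the anion second with the -ate form; each ion's ligands are alphabetised independently.
The complex cation is given as 2+; its ligand charges sum to -1, so Rh = +3.
A 1:1 salt means the anion carries the equal and opposite charge, 2−.
Anion: ligand charges sum to -4; for the ion to be 2−, Os = +2.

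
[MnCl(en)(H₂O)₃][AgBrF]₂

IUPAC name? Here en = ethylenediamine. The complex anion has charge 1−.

triaquachloro(ethylenediamine)manganese(III) bromofluoroargentate(I)

Both ions are complex: the cation is named first with the plain metal name, the anion second with the -ate form; each ion's ligands are alphabetised independently.
The complex anion is given as 1−; its ligand charges sum to -2, so Ag = +1.
With 2 anions per cation, the cation must be 2×1 = 2+.
Cation: ligand charges sum to -1; for the ion to be 2+, Mn = +3.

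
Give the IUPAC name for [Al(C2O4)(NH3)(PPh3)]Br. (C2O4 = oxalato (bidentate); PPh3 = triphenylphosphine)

The 1 bromide counter-ion carries a total charge of -1, so each complex ion is 1+.
Ligand charges: 1×oxalato (-2 each), 1×triphenylphosphine (neutral), 1×ammine (neutral); total -2. So Al + (-2) = 1+, giving Al = +3.
Ligands are named alphabetically: ammine before oxalato before triphenylphosphine.

ammineoxalato(triphenylphosphine)aluminium(III) bromide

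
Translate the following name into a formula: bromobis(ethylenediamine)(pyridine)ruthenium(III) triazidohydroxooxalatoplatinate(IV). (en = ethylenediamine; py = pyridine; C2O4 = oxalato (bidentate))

Cation [Ru…]: ligand charges -1, Ru(III) ⇒ ion charge 2+.
Anion [Pt…]: ligand charges -6, Pt(IV) ⇒ ion charge 2−.

[RuBr(en)2(py)][Pt(C2O4)(N3)3(OH)]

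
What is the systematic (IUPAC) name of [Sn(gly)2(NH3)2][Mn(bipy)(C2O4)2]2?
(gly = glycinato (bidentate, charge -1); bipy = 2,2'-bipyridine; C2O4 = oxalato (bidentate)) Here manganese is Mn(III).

diamminebis(glycinato)tin(IV) (2,2'-bipyridine)dioxalatomanganate(III)

Both ions are complex: the cation is named first with the plain metal name, the anion second with the -ate form; each ion's ligands are alphabetised independently.
Mn is given as +3; the anion's ligand charges sum to -4, so the complex anion is 1−.
With 2 anions per cation, the cation must be 2×1 = 2+.
Cation: ligand charges sum to -2; for the ion to be 2+, Sn = +4.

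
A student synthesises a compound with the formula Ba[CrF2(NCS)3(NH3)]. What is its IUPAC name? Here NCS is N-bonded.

The 1 barium counter-ion carries a total charge of +2, so each complex ion is 2−.
Ligand charges: 1×ammine (neutral), 3×isothiocyanato (-1 each), 2×fluoro (-1 each); total -5. So Cr + (-5) = 2−, giving Cr = +3.
The complex ion is anionic, so chromium takes the -ate form chromate(III).

barium amminedifluorotriisothiocyanatochromate(III)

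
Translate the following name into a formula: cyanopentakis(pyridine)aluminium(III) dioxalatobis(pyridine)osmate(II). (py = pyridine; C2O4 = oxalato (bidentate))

[Al(CN)(py)5][Os(C2O4)2(py)2]

Cation [Al…]: ligand charges -1, Al(III) ⇒ ion charge 2+.
Anion [Os…]: ligand charges -4, Os(II) ⇒ ion charge 2−.
One 2+ cation balances one 2− anion.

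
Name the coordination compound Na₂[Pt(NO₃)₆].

The 2 sodium counter-ions carry a total charge of +2, so each complex ion is 2−.
Ligand charges: 6×nitrato (-1 each); total -6. So Pt + (-6) = 2−, giving Pt = +4.
The complex ion is anionic, so platinum takes the -ate form platinate(IV).

sodium hexanitratoplatinate(IV)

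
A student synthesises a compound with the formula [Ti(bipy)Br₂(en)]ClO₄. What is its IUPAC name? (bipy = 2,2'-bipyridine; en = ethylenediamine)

(2,2'-bipyridine)dibromo(ethylenediamine)titanium(III) perchlorate

The 1 perchlorate counter-ion carries a total charge of -1, so each complex ion is 1+.
Ligand charges: 1×2,2'-bipyridine (neutral), 2×bromo (-1 each), 1×ethylenediamine (neutral); total -2. So Ti + (-2) = 1+, giving Ti = +3.
Ligands are named alphabetically: bipyridine before bromo before ethylenediamine.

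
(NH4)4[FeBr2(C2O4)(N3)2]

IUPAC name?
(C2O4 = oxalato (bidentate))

The 4 ammonium counter-ions carry a total charge of +4, so each complex ion is 4−.
Ligand charges: 1×oxalato (-2 each), 2×bromo (-1 each), 2×azido (-1 each); total -6. So Fe + (-6) = 4−, giving Fe = +2.
The complex ion is anionic, so iron takes the -ate form ferrate(II).

ammonium diazidodibromooxalatoferrate(II)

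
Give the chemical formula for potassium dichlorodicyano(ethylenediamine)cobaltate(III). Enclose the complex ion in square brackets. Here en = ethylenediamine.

K[CoCl2(CN)2(en)]

Ligands: 2 chloro (Cl, -1), 2 cyano (CN, -1), 1 ethylenediamine (en, neutral). Ligand charge sum = -4.
Charge balance with potassium (+1) requires 1 complex ion per 1 potassium.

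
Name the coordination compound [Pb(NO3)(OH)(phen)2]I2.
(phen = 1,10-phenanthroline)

The 2 iodide counter-ions carry a total charge of -2, so each complex ion is 2+.
Ligand charges: 1×hydroxo (-1 each), 2×1,10-phenanthroline (neutral), 1×nitrato (-1 each); total -2. So Pb + (-2) = 2+, giving Pb = +4.
Ligands are named alphabetically: hydroxo before nitrato before phenanthroline.

hydroxonitratobis(1,10-phenanthroline)lead(IV) iodide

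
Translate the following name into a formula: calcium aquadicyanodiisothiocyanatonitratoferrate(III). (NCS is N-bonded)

Ca[Fe(CN)2(H2O)(NCS)2(NO3)]

Ligands: 1 aqua (H2O, neutral), 2 isothiocyanato (NCS, -1), 1 nitrato (NO3, -1), 2 cyano (CN, -1). Ligand charge sum = -5.
With Fe in oxidation state +3, the complex ion is [Fe...]^2−.
Charge balance with calcium (+2) requires 1 complex ion per 1 calcium.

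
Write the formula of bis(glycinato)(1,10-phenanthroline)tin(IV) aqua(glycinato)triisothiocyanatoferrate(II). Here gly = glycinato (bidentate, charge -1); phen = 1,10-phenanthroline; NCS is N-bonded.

Cation [Sn…]: ligand charges -2, Sn(IV) ⇒ ion charge 2+.
Anion [Fe…]: ligand charges -4, Fe(II) ⇒ ion charge 2−.
One 2+ cation balances one 2− anion.

[Sn(gly)2(phen)][Fe(gly)(H2O)(NCS)3]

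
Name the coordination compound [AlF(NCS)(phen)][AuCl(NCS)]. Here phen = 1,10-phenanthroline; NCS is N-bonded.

fluoroisothiocyanato(1,10-phenanthroline)aluminium(III) chloroisothiocyanatoaurate(I)

Aluminium is always +3 in its complexes; the cation's ligand charges sum to -2, so the complex cation is 1+.
A 1:1 salt means the anion carries the equal and opposite charge, 1−.
Anion: ligand charges sum to -2; for the ion to be 1−, Au = +1.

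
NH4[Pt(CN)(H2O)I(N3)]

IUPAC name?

ammonium aquaazidocyanoiodoplatinate(II)

The 1 ammonium counter-ion carries a total charge of +1, so each complex ion is 1−.
Ligand charges: 1×aqua (neutral), 1×azido (-1 each), 1×cyano (-1 each), 1×iodo (-1 each); total -3. So Pt + (-3) = 1−, giving Pt = +2.
Ligands are named alphabetically: aqua before azido before cyano before iodo.
The complex ion is anionic, so platinum takes the -ate form platinate(II).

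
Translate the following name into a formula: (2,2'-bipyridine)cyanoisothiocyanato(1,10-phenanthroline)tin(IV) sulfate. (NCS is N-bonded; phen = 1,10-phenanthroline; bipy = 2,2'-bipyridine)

Ligands: 1 isothiocyanato (NCS, -1), 1 1,10-phenanthroline (phen, neutral), 1 cyano (CN, -1), 1 2,2'-bipyridine (bipy, neutral). Ligand charge sum = -2.
With Sn in oxidation state +4, the complex ion is [Sn...]^2+.
Charge balance with sulfate (-2) requires 1 complex ion per 1 sulfate.

[Sn(bipy)(CN)(NCS)(phen)]SO4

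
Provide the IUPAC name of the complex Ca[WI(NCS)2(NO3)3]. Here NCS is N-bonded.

The 1 calcium counter-ion carries a total charge of +2, so each complex ion is 2−.
Ligand charges: 3×nitrato (-1 each), 1×iodo (-1 each), 2×isothiocyanato (-1 each); total -6. So W + (-6) = 2−, giving W = +4.
The complex ion is anionic, so tungsten takes the -ate form tungstate(IV).

calcium iododiisothiocyanatotrinitratotungstate(IV)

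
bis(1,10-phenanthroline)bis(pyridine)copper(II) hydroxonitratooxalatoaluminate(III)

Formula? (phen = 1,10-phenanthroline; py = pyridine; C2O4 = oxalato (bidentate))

Cation [Cu…]: ligand charges 0, Cu(II) ⇒ ion charge 2+.
Anion [Al…]: ligand charges -4, Al(III) ⇒ ion charge 1−.
One 2+ cation requires 2 of the 1− anion.

[Cu(phen)2(py)2][Al(C2O4)(NO3)(OH)]2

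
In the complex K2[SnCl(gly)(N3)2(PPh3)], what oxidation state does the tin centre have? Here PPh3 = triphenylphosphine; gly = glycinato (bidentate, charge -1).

+2

2 potassium outside the brackets (+1 each) → the complex ion is 2−.
Ligand charges: 1×PPh3 neutral; 1×Cl = -1; 1×gly = -1; 2×N3 = -2; sum -4.
Sn + (-4) = 2− ⇒ Sn is +2.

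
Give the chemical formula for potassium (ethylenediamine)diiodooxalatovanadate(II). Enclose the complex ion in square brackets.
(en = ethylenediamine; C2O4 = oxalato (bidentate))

Ligands: 1 ethylenediamine (en, neutral), 1 oxalato (C2O4, -2), 2 iodo (I, -1). Ligand charge sum = -4.
Charge balance with potassium (+1) requires 1 complex ion per 2 potassium.

K2[V(C2O4)(en)I2]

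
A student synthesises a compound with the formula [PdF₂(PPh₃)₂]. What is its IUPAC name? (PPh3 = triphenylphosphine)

There is no counter-ion, so the complex is neutral overall.
Ligand charges: 2×triphenylphosphine (neutral), 2×fluoro (-1 each); total -2. So Pd + (-2) = 0, giving Pd = +2.
Ligands are named alphabetically: fluoro before triphenylphosphine.

difluorobis(triphenylphosphine)palladium(II)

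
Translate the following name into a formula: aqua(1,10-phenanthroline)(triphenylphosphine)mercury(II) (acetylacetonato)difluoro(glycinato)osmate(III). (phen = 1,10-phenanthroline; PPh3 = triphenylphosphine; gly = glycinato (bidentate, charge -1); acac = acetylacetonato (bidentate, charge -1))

Cation [Hg…]: ligand charges 0, Hg(II) ⇒ ion charge 2+.
Anion [Os…]: ligand charges -4, Os(III) ⇒ ion charge 1−.

[Hg(H2O)(phen)(PPh3)][Os(acac)F2(gly)]2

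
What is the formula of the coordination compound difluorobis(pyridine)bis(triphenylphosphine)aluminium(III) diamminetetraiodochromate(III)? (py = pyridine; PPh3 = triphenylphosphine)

Cation [Al…]: ligand charges -2, Al(III) ⇒ ion charge 1+.
Anion [Cr…]: ligand charges -4, Cr(III) ⇒ ion charge 1−.
One 1+ cation balances one 1− anion.

[AlF2(PPh3)2(py)2][CrI4(NH3)2]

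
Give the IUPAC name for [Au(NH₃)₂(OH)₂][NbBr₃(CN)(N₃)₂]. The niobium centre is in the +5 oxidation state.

diamminedihydroxogold(III) diazidotribromocyanoniobate(V)

Both ions are complex: the cation is named first with the plain metal name, the anion second with the -ate form; each ion's ligands are alphabetised independently.
Nb is given as +5; the anion's ligand charges sum to -6, so the complex anion is 1−.
A 1:1 salt means the cation carries the equal and opposite charge, 1+.
Cation: ligand charges sum to -2; for the ion to be 1+, Au = +3.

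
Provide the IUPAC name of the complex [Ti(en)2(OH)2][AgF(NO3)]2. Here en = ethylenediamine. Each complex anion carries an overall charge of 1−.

bis(ethylenediamine)dihydroxotitanium(IV) fluoronitratoargentate(I)

The complex anion is given as 1−; its ligand charges sum to -2, so Ag = +1.
With 2 anions per cation, the cation must be 2×1 = 2+.
Cation: ligand charges sum to -2; for the ion to be 2+, Ti = +4.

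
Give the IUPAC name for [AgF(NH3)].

amminefluorosilver(I)

There is no counter-ion, so the complex is neutral overall.
Ligand charges: 1×ammine (neutral), 1×fluoro (-1 each); total -1. So Ag + (-1) = 0, giving Ag = +1.
Ligands are named alphabetically: ammine before fluoro.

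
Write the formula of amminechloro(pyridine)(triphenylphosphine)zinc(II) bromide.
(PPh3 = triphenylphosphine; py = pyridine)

Ligands: 1 triphenylphosphine (PPh3, neutral), 1 ammine (NH3, neutral), 1 pyridine (py, neutral), 1 chloro (Cl, -1). Ligand charge sum = -1.
Charge balance with bromide (-1) requires 1 complex ion per 1 bromide.

[ZnCl(NH3)(PPh3)(py)]Br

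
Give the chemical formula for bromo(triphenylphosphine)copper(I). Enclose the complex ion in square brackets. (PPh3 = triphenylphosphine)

Ligands: 1 triphenylphosphine (PPh3, neutral), 1 bromo (Br, -1). Ligand charge sum = -1.
With Cu in oxidation state +1, the complex ion is [Cu...].

[CuBr(PPh3)]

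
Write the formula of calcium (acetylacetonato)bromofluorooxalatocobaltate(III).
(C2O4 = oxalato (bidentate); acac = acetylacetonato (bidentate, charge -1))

Ligands: 1 oxalato (C2O4, -2), 1 fluoro (F, -1), 1 acetylacetonato (acac, -1), 1 bromo (Br, -1). Ligand charge sum = -5.
With Co in oxidation state +3, the complex ion is [Co...]^2−.
Charge balance with calcium (+2) requires 1 complex ion per 1 calcium.

Ca[Co(acac)Br(C2O4)F]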